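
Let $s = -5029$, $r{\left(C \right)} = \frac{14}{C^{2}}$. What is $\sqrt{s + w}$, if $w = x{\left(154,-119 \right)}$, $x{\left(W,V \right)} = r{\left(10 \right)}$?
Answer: $\frac{i \sqrt{502886}}{10} \approx 70.914 i$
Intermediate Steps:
$r{\left(C \right)} = \frac{14}{C^{2}}$
$x{\left(W,V \right)} = \frac{7}{50}$ ($x{\left(W,V \right)} = \frac{14}{100} = 14 \cdot \frac{1}{100} = \frac{7}{50}$)
$w = \frac{7}{50} \approx 0.14$
$\sqrt{s + w} = \sqrt{-5029 + \frac{7}{50}} = \sqrt{- \frac{251443}{50}} = \frac{i \sqrt{502886}}{10}$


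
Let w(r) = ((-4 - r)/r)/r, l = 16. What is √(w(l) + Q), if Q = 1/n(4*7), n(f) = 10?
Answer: √35/40 ≈ 0.14790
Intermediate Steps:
Q = ⅒ (Q = 1/10 = ⅒ ≈ 0.10000)
w(r) = (-4 - r)/r² (w(r) = ((-4 - r)/r)/r = (-4 - r)/r²)
√(w(l) + Q) = √((-4 - 1*16)/16² + ⅒) = √((-4 - 16)/256 + ⅒) = √((1/256)*(-20) + ⅒) = √(-5/64 + ⅒) = √(7/320) = √35/40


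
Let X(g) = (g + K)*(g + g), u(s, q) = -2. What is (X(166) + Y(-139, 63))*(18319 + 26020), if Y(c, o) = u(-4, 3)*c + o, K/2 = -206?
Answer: -3606135209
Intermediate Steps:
K = -412 (K = 2*(-206) = -412)
X(g) = 2*g*(-412 + g) (X(g) = (g - 412)*(g + g) = (-412 + g)*(2*g) = 2*g*(-412 + g))
Y(c, o) = o - 2*c (Y(c, o) = -2*c + o = o - 2*c)
(X(166) + Y(-139, 63))*(18319 + 26020) = (2*166*(-412 + 166) + (63 - 2*(-139)))*(18319 + 26020) = (2*166*(-246) + (63 + 278))*44339 = (-81672 + 341)*44339 = -81331*44339 = -3606135209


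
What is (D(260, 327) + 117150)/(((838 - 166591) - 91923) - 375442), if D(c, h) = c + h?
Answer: -117737/633118 ≈ -0.18596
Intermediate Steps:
(D(260, 327) + 117150)/(((838 - 166591) - 91923) - 375442) = ((260 + 327) + 117150)/(((838 - 166591) - 91923) - 375442) = (587 + 117150)/((-165753 - 91923) - 375442) = 117737/(-257676 - 375442) = 117737/(-633118) = 117737*(-1/633118) = -117737/633118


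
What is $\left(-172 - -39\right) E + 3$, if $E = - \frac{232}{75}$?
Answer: $\frac{31081}{75} \approx 414.41$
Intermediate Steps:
$E = - \frac{232}{75}$ ($E = \left(-232\right) \frac{1}{75} = - \frac{232}{75} \approx -3.0933$)
$\left(-172 - -39\right) E + 3 = \left(-172 - -39\right) \left(- \frac{232}{75}\right) + 3 = \left(-172 + 39\right) \left(- \frac{232}{75}\right) + 3 = \left(-133\right) \left(- \frac{232}{75}\right) + 3 = \frac{30856}{75} + 3 = \frac{31081}{75}$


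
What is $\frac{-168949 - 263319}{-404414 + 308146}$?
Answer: $\frac{108067}{24067} \approx 4.4903$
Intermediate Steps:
$\frac{-168949 - 263319}{-404414 + 308146} = - \frac{432268}{-96268} = \left(-432268\right) \left(- \frac{1}{96268}\right) = \frac{108067}{24067}$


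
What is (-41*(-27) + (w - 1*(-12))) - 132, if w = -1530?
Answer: -543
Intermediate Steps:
(-41*(-27) + (w - 1*(-12))) - 132 = (-41*(-27) + (-1530 - 1*(-12))) - 132 = (1107 + (-1530 + 12)) - 132 = (1107 - 1518) - 132 = -411 - 132 = -543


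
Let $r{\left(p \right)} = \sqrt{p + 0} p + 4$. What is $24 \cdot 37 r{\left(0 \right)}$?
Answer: $3552$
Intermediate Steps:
$r{\left(p \right)} = 4 + p^{\frac{3}{2}}$ ($r{\left(p \right)} = \sqrt{p} p + 4 = p^{\frac{3}{2}} + 4 = 4 + p^{\frac{3}{2}}$)
$24 \cdot 37 r{\left(0 \right)} = 24 \cdot 37 \left(4 + 0^{\frac{3}{2}}\right) = 888 \left(4 + 0\right) = 888 \cdot 4 = 3552$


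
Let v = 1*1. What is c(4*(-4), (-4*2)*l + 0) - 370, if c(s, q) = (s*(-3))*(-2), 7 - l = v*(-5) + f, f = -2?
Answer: -466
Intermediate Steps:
v = 1
l = 14 (l = 7 - (1*(-5) - 2) = 7 - (-5 - 2) = 7 - 1*(-7) = 7 + 7 = 14)
c(s, q) = 6*s (c(s, q) = -3*s*(-2) = 6*s)
c(4*(-4), (-4*2)*l + 0) - 370 = 6*(4*(-4)) - 370 = 6*(-16) - 370 = -96 - 370 = -466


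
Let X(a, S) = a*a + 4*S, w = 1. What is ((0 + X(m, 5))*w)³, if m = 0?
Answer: 8000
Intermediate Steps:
X(a, S) = a² + 4*S
((0 + X(m, 5))*w)³ = ((0 + (0² + 4*5))*1)³ = ((0 + (0 + 20))*1)³ = ((0 + 20)*1)³ = (20*1)³ = 20³ = 8000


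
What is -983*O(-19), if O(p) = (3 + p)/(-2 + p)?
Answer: -15728/21 ≈ -748.95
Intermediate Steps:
O(p) = (3 + p)/(-2 + p)
-983*O(-19) = -983*(3 - 19)/(-2 - 19) = -983*(-16)/(-21) = -(-983)*(-16)/21 = -983*16/21 = -15728/21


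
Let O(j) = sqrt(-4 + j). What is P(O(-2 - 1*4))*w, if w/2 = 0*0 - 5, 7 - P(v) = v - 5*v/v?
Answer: -120 + 10*I*sqrt(10) ≈ -120.0 + 31.623*I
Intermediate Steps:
P(v) = 12 - v (P(v) = 7 - (v - 5*v/v) = 7 - (v - 5*1) = 7 - (v - 5) = 7 - (-5 + v) = 7 + (5 - v) = 12 - v)
w = -10 (w = 2*(0*0 - 5) = 2*(0 - 5) = 2*(-5) = -10)
P(O(-2 - 1*4))*w = (12 - sqrt(-4 + (-2 - 1*4)))*(-10) = (12 - sqrt(-4 + (-2 - 4)))*(-10) = (12 - sqrt(-4 - 6))*(-10) = (12 - sqrt(-10))*(-10) = (12 - I*sqrt(10))*(-10) = -120 + 10*I*sqrt(10)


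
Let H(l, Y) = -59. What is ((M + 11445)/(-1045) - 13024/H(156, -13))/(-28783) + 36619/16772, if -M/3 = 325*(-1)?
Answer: 12953736056967/5952771457556 ≈ 2.1761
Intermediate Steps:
M = 975 (M = -975*(-1) = -3*(-325) = 975)
((M + 11445)/(-1045) - 13024/H(156, -13))/(-28783) + 36619/16772 = ((975 + 11445)/(-1045) - 13024/(-59))/(-28783) + 36619/16772 = (12420*(-1/1045) - 13024*(-1/59))*(-1/28783) + 36619*(1/16772) = (-2484/209 + 13024/59)*(-1/28783) + 36619/16772 = (2575460/12331)*(-1/28783) + 36619/16772 = -2575460/354923173 + 36619/16772 = 12953736056967/5952771457556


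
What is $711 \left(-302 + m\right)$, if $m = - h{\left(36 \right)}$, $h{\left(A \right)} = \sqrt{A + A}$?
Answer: $-214722 - 4266 \sqrt{2} \approx -2.2076 \cdot 10^{5}$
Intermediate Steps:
$h{\left(A \right)} = \sqrt{2} \sqrt{A}$ ($h{\left(A \right)} = \sqrt{2 A} = \sqrt{2} \sqrt{A}$)
$m = - 6 \sqrt{2}$ ($m = - \sqrt{2} \sqrt{36} = - \sqrt{2} \cdot 6 = - 6 \sqrt{2} \approx -8.4853$)
$711 \left(-302 + m\right) = 711 \left(-302 - 6 \sqrt{2}\right) = -214722 - 4266 \sqrt{2}$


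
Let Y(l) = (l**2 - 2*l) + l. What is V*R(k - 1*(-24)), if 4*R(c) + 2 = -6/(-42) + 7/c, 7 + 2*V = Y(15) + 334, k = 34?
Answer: -378585/3248 ≈ -116.56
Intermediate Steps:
Y(l) = l**2 - l
V = 537/2 (V = -7/2 + (15*(-1 + 15) + 334)/2 = -7/2 + (15*14 + 334)/2 = -7/2 + (210 + 334)/2 = -7/2 + (1/2)*544 = -7/2 + 272 = 537/2 ≈ 268.50)
R(c) = -13/28 + 7/(4*c) (R(c) = -1/2 + (-6/(-42) + 7/c)/4 = -1/2 + (-6*(-1/42) + 7/c)/4 = -1/2 + (1/7 + 7/c)/4 = -1/2 + (1/28 + 7/(4*c)) = -13/28 + 7/(4*c))
V*R(k - 1*(-24)) = 537*((49 - 13*(34 - 1*(-24)))/(28*(34 - 1*(-24))))/2 = 537*((49 - 13*(34 + 24))/(28*(34 + 24)))/2 = 537*((1/28)*(49 - 13*58)/58)/2 = 537*((1/28)*(1/58)*(49 - 754))/2 = 537*((1/28)*(1/58)*(-705))/2 = (537/2)*(-705/1624) = -378585/3248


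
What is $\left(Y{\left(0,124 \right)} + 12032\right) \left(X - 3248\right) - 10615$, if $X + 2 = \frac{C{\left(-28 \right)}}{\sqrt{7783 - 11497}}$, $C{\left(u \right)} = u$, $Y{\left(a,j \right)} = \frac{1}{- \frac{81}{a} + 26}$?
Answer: $-39114615 + \frac{168448 i \sqrt{3714}}{1857} \approx -3.9115 \cdot 10^{7} + 5528.1 i$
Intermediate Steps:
$Y{\left(a,j \right)} = \frac{1}{26 - \frac{81}{a}}$
$X = -2 + \frac{14 i \sqrt{3714}}{1857}$ ($X = -2 - \frac{28}{\sqrt{7783 - 11497}} = -2 - \frac{28}{\sqrt{-3714}} = -2 - \frac{28}{i \sqrt{3714}} = -2 - 28 \left(- \frac{i \sqrt{3714}}{3714}\right) = -2 + \frac{14 i \sqrt{3714}}{1857} \approx -2.0 + 0.45945 i$)
$\left(Y{\left(0,124 \right)} + 12032\right) \left(X - 3248\right) - 10615 = \left(\frac{0}{-81 + 26 \cdot 0} + 12032\right) \left(\left(-2 + \frac{14 i \sqrt{3714}}{1857}\right) - 3248\right) - 10615 = \left(\frac{0}{-81 + 0} + 12032\right) \left(-3250 + \frac{14 i \sqrt{3714}}{1857}\right) - 10615 = \left(\frac{0}{-81} + 12032\right) \left(-3250 + \frac{14 i \sqrt{3714}}{1857}\right) - 10615 = \left(0 \left(- \frac{1}{81}\right) + 12032\right) \left(-3250 + \frac{14 i \sqrt{3714}}{1857}\right) - 10615 = \left(0 + 12032\right) \left(-3250 + \frac{14 i \sqrt{3714}}{1857}\right) - 10615 = 12032 \left(-3250 + \frac{14 i \sqrt{3714}}{1857}\right) - 10615 = \left(-39104000 + \frac{168448 i \sqrt{3714}}{1857}\right) - 10615 = -39114615 + \frac{168448 i \sqrt{3714}}{1857}$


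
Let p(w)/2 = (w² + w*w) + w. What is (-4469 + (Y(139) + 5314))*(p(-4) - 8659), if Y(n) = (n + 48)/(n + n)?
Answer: -2022539491/278 ≈ -7.2753e+6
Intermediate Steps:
Y(n) = (48 + n)/(2*n) (Y(n) = (48 + n)/((2*n)) = (48 + n)*(1/(2*n)) = (48 + n)/(2*n))
p(w) = 2*w + 4*w² (p(w) = 2*((w² + w*w) + w) = 2*((w² + w²) + w) = 2*(2*w² + w) = 2*(w + 2*w²) = 2*w + 4*w²)
(-4469 + (Y(139) + 5314))*(p(-4) - 8659) = (-4469 + ((½)*(48 + 139)/139 + 5314))*(2*(-4)*(1 + 2*(-4)) - 8659) = (-4469 + ((½)*(1/139)*187 + 5314))*(2*(-4)*(1 - 8) - 8659) = (-4469 + (187/278 + 5314))*(2*(-4)*(-7) - 8659) = (-4469 + 1477479/278)*(56 - 8659) = (235097/278)*(-8603) = -2022539491/278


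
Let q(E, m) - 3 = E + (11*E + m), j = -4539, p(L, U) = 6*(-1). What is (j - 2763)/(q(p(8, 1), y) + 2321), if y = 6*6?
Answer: -3651/1144 ≈ -3.1914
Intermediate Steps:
p(L, U) = -6
y = 36
q(E, m) = 3 + m + 12*E (q(E, m) = 3 + (E + (11*E + m)) = 3 + (E + (m + 11*E)) = 3 + (m + 12*E) = 3 + m + 12*E)
(j - 2763)/(q(p(8, 1), y) + 2321) = (-4539 - 2763)/((3 + 36 + 12*(-6)) + 2321) = -7302/((3 + 36 - 72) + 2321) = -7302/(-33 + 2321) = -7302/2288 = -7302*1/2288 = -3651/1144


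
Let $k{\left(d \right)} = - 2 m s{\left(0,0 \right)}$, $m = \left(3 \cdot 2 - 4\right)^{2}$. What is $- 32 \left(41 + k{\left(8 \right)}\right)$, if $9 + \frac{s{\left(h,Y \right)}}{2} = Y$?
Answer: $-5920$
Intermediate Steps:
$s{\left(h,Y \right)} = -18 + 2 Y$
$m = 4$ ($m = \left(6 - 4\right)^{2} = 2^{2} = 4$)
$k{\left(d \right)} = 144$ ($k{\left(d \right)} = \left(-2\right) 4 \left(-18 + 2 \cdot 0\right) = - 8 \left(-18 + 0\right) = \left(-8\right) \left(-18\right) = 144$)
$- 32 \left(41 + k{\left(8 \right)}\right) = - 32 \left(41 + 144\right) = \left(-32\right) 185 = -5920$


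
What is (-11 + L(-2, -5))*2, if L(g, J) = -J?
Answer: -12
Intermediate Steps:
(-11 + L(-2, -5))*2 = (-11 - 1*(-5))*2 = (-11 + 5)*2 = -6*2 = -12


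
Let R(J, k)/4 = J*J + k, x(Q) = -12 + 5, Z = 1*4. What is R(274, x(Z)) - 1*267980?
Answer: 32296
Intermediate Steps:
Z = 4
x(Q) = -7
R(J, k) = 4*k + 4*J² (R(J, k) = 4*(J*J + k) = 4*(J² + k) = 4*(k + J²) = 4*k + 4*J²)
R(274, x(Z)) - 1*267980 = (4*(-7) + 4*274²) - 1*267980 = (-28 + 4*75076) - 267980 = (-28 + 300304) - 267980 = 300276 - 267980 = 32296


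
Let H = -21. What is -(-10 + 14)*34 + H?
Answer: -157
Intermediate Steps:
-(-10 + 14)*34 + H = -(-10 + 14)*34 - 21 = -1*4*34 - 21 = -4*34 - 21 = -136 - 21 = -157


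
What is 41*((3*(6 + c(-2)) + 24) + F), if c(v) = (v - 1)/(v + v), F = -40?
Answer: 697/4 ≈ 174.25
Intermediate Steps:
c(v) = (-1 + v)/(2*v) (c(v) = (-1 + v)/((2*v)) = (-1 + v)*(1/(2*v)) = (-1 + v)/(2*v))
41*((3*(6 + c(-2)) + 24) + F) = 41*((3*(6 + (½)*(-1 - 2)/(-2)) + 24) - 40) = 41*((3*(6 + (½)*(-½)*(-3)) + 24) - 40) = 41*((3*(6 + ¾) + 24) - 40) = 41*((3*(27/4) + 24) - 40) = 41*((81/4 + 24) - 40) = 41*(177/4 - 40) = 41*(17/4) = 697/4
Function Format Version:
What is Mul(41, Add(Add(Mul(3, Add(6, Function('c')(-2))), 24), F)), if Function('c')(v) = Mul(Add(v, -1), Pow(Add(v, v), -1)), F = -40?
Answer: Rational(697, 4) ≈ 174.25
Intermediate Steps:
Function('c')(v) = Mul(Rational(1, 2), Pow(v, -1), Add(-1, v)) (Function('c')(v) = Mul(Add(-1, v), Pow(Mul(2, v), -1)) = Mul(Add(-1, v), Mul(Rational(1, 2), Pow(v, -1))) = Mul(Rational(1, 2), Pow(v, -1), Add(-1, v)))
Mul(41, Add(Add(Mul(3, Add(6, Function('c')(-2))), 24), F)) = Mul(41, Add(Add(Mul(3, Add(6, Mul(Rational(1, 2), Pow(-2, -1), Add(-1, -2)))), 24), -40)) = Mul(41, Add(Add(Mul(3, Add(6, Mul(Rational(1, 2), Rational(-1, 2), -3))), 24), -40)) = Mul(41, Add(Add(Mul(3, Add(6, Rational(3, 4))), 24), -40)) = Mul(41, Add(Add(Mul(3, Rational(27, 4)), 24), -40)) = Mul(41, Add(Add(Rational(81, 4), 24), -40)) = Mul(41, Add(Rational(177, 4), -40)) = Mul(41, Rational(17, 4)) = Rational(697, 4)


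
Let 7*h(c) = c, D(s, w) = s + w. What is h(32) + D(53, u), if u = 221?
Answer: 1950/7 ≈ 278.57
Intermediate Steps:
h(c) = c/7
h(32) + D(53, u) = (⅐)*32 + (53 + 221) = 32/7 + 274 = 1950/7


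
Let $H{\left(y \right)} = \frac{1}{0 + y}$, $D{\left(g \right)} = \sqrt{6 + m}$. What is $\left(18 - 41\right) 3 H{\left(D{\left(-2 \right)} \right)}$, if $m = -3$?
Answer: $- 23 \sqrt{3} \approx -39.837$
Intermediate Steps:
$D{\left(g \right)} = \sqrt{3}$ ($D{\left(g \right)} = \sqrt{6 - 3} = \sqrt{3}$)
$H{\left(y \right)} = \frac{1}{y}$
$\left(18 - 41\right) 3 H{\left(D{\left(-2 \right)} \right)} = \left(18 - 41\right) \frac{3}{\sqrt{3}} = - 23 \cdot 3 \frac{\sqrt{3}}{3} = - 23 \sqrt{3}$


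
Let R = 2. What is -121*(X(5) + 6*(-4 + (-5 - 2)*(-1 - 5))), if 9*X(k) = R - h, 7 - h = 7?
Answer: -248534/9 ≈ -27615.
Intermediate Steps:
h = 0 (h = 7 - 1*7 = 7 - 7 = 0)
X(k) = 2/9 (X(k) = (2 - 1*0)/9 = (2 + 0)/9 = (⅑)*2 = 2/9)
-121*(X(5) + 6*(-4 + (-5 - 2)*(-1 - 5))) = -121*(2/9 + 6*(-4 + (-5 - 2)*(-1 - 5))) = -121*(2/9 + 6*(-4 - 7*(-6))) = -121*(2/9 + 6*(-4 + 42)) = -121*(2/9 + 6*38) = -121*(2/9 + 228) = -121*2054/9 = -248534/9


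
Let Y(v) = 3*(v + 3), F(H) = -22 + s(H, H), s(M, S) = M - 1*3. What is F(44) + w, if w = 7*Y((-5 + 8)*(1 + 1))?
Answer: 208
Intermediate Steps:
s(M, S) = -3 + M (s(M, S) = M - 3 = -3 + M)
F(H) = -25 + H (F(H) = -22 + (-3 + H) = -25 + H)
Y(v) = 9 + 3*v (Y(v) = 3*(3 + v) = 9 + 3*v)
w = 189 (w = 7*(9 + 3*((-5 + 8)*(1 + 1))) = 7*(9 + 3*(3*2)) = 7*(9 + 3*6) = 7*(9 + 18) = 7*27 = 189)
F(44) + w = (-25 + 44) + 189 = 19 + 189 = 208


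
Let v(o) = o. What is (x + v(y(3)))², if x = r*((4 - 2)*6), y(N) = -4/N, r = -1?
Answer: 1600/9 ≈ 177.78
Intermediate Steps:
x = -12 (x = -(4 - 2)*6 = -2*6 = -1*12 = -12)
(x + v(y(3)))² = (-12 - 4/3)² = (-40/3)² = 1600/9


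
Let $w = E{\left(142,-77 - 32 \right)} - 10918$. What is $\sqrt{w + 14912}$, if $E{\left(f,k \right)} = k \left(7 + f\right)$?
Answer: $i \sqrt{12247} \approx 110.67 i$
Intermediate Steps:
$w = -27159$ ($w = \left(-77 - 32\right) \left(7 + 142\right) - 10918 = \left(-109\right) 149 - 10918 = -16241 - 10918 = -27159$)
$\sqrt{w + 14912} = \sqrt{-27159 + 14912} = \sqrt{-12247} = i \sqrt{12247}$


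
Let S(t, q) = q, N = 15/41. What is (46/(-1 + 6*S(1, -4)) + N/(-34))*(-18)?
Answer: 580491/17425 ≈ 33.314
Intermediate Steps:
N = 15/41 (N = 15*(1/41) = 15/41 ≈ 0.36585)
(46/(-1 + 6*S(1, -4)) + N/(-34))*(-18) = (46/(-1 + 6*(-4)) + (15/41)/(-34))*(-18) = (46/(-1 - 24) + (15/41)*(-1/34))*(-18) = (46/(-25) - 15/1394)*(-18) = (46*(-1/25) - 15/1394)*(-18) = (-46/25 - 15/1394)*(-18) = -64499/34850*(-18) = 580491/17425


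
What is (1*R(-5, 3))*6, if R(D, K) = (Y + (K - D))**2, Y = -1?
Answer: 294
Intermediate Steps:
R(D, K) = (-1 + K - D)**2 (R(D, K) = (-1 + (K - D))**2 = (-1 + K - D)**2)
(1*R(-5, 3))*6 = (1*(1 - 5 - 1*3)**2)*6 = (1*(1 - 5 - 3)**2)*6 = (1*(-7)**2)*6 = (1*49)*6 = 49*6 = 294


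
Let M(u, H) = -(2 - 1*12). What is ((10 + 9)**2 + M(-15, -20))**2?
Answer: 137641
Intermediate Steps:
M(u, H) = 10 (M(u, H) = -(2 - 12) = -1*(-10) = 10)
((10 + 9)**2 + M(-15, -20))**2 = ((10 + 9)**2 + 10)**2 = (19**2 + 10)**2 = (361 + 10)**2 = 371**2 = 137641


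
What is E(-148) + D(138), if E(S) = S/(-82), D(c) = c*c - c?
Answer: 775220/41 ≈ 18908.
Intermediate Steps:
D(c) = c² - c
E(S) = -S/82 (E(S) = S*(-1/82) = -S/82)
E(-148) + D(138) = -1/82*(-148) + 138*(-1 + 138) = 74/41 + 138*137 = 74/41 + 18906 = 775220/41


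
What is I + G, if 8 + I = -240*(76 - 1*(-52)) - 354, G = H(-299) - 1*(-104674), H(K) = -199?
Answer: 73393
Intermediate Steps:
G = 104475 (G = -199 - 1*(-104674) = -199 + 104674 = 104475)
I = -31082 (I = -8 + (-240*(76 - 1*(-52)) - 354) = -8 + (-240*(76 + 52) - 354) = -8 + (-240*128 - 354) = -8 + (-30720 - 354) = -8 - 31074 = -31082)
I + G = -31082 + 104475 = 73393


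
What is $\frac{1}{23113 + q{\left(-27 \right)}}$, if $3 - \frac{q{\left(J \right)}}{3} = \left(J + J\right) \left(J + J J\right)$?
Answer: $\frac{1}{136846} \approx 7.3075 \cdot 10^{-6}$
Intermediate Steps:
$q{\left(J \right)} = 9 - 6 J \left(J + J^{2}\right)$ ($q{\left(J \right)} = 9 - 3 \left(J + J\right) \left(J + J J\right) = 9 - 3 \cdot 2 J \left(J + J^{2}\right) = 9 - 6 J \left(J + J^{2}\right)$)
$\frac{1}{23113 + q{\left(-27 \right)}} = \frac{1}{23113 - \left(-9 - 118098 + 4374\right)} = \frac{1}{23113 - -113733} = \frac{1}{23113 + \left(9 - 4374 + 118098\right)} = \frac{1}{23113 + 113733} = \frac{1}{136846}$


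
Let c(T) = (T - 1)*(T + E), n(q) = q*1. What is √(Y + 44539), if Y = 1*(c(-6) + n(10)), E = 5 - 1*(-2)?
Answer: √44542 ≈ 211.05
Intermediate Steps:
E = 7 (E = 5 + 2 = 7)
n(q) = q
c(T) = (-1 + T)*(7 + T) (c(T) = (T - 1)*(T + 7) = (-1 + T)*(7 + T))
Y = 3 (Y = 1*((-7 + (-6)² + 6*(-6)) + 10) = 1*((-7 + 36 - 36) + 10) = 1*(-7 + 10) = 1*3 = 3)
√(Y + 44539) = √(3 + 44539) = √44542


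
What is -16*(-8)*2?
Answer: 256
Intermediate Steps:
-16*(-8)*2 = 128*2 = 256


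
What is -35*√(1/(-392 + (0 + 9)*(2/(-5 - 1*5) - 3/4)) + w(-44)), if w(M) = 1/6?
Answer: -35*√379288806/48066 ≈ -14.181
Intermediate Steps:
w(M) = ⅙
-35*√(1/(-392 + (0 + 9)*(2/(-5 - 1*5) - 3/4)) + w(-44)) = -35*√(1/(-392 + (0 + 9)*(2/(-5 - 1*5) - 3/4)) + ⅙) = -35*√(1/(-392 + 9*(2/(-5 - 5) - 3*¼)) + ⅙) = -35*√(1/(-392 + 9*(2/(-10) - ¾)) + ⅙) = -35*√(1/(-392 + 9*(2*(-⅒) - ¾)) + ⅙) = -35*√(1/(-392 + 9*(-⅕ - ¾)) + ⅙) = -35*√(1/(-392 + 9*(-19/20)) + ⅙) = -35*√(1/(-392 - 171/20) + ⅙) = -35*√(1/(-8011/20) + ⅙) = -35*√(-20/8011 + ⅙) = -35*√379288806/48066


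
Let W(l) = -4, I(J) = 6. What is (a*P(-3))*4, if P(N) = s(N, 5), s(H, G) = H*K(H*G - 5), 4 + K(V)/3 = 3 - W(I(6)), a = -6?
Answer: 648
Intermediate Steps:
K(V) = 9 (K(V) = -12 + 3*(3 - 1*(-4)) = -12 + 3*(3 + 4) = -12 + 3*7 = -12 + 21 = 9)
s(H, G) = 9*H (s(H, G) = H*9 = 9*H)
P(N) = 9*N
(a*P(-3))*4 = -54*(-3)*4 = -6*(-27)*4 = 162*4 = 648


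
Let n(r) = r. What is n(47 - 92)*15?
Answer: -675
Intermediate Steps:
n(47 - 92)*15 = (47 - 92)*15 = -45*15 = -675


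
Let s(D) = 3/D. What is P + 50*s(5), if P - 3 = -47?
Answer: -14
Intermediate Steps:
P = -44 (P = 3 - 47 = -44)
P + 50*s(5) = -44 + 50*(3/5) = -44 + 50*(3*(⅕)) = -44 + 50*(⅗) = -44 + 30 = -14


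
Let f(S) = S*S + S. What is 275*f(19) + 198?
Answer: 104698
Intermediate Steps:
f(S) = S + S**2 (f(S) = S**2 + S = S + S**2)
275*f(19) + 198 = 275*(19*(1 + 19)) + 198 = 275*(19*20) + 198 = 275*380 + 198 = 104500 + 198 = 104698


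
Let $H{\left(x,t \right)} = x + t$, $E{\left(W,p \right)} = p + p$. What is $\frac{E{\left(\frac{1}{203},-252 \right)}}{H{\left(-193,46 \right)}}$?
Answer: $\frac{24}{7} \approx 3.4286$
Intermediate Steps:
$E{\left(W,p \right)} = 2 p$
$H{\left(x,t \right)} = t + x$
$\frac{E{\left(\frac{1}{203},-252 \right)}}{H{\left(-193,46 \right)}} = \frac{2 \left(-252\right)}{46 - 193} = - \frac{504}{-147} = \left(-504\right) \left(- \frac{1}{147}\right) = \frac{24}{7}$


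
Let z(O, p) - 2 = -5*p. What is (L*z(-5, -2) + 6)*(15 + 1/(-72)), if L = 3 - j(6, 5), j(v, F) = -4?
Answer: 5395/4 ≈ 1348.8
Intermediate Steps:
z(O, p) = 2 - 5*p
L = 7 (L = 3 - 1*(-4) = 3 + 4 = 7)
(L*z(-5, -2) + 6)*(15 + 1/(-72)) = (7*(2 - 5*(-2)) + 6)*(15 + 1/(-72)) = (7*(2 + 10) + 6)*(15 - 1/72) = (7*12 + 6)*(1079/72) = (84 + 6)*(1079/72) = 90*(1079/72) = 5395/4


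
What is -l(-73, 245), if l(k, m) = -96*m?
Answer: 23520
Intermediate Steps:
-l(-73, 245) = -(-96)*245 = -1*(-23520) = 23520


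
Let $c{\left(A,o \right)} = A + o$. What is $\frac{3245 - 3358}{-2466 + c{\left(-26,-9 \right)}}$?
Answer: $\frac{113}{2501} \approx 0.045182$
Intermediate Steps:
$\frac{3245 - 3358}{-2466 + c{\left(-26,-9 \right)}} = \frac{3245 - 3358}{-2466 - 35} = - \frac{113}{-2466 - 35} = - \frac{113}{-2501} = \left(-113\right) \left(- \frac{1}{2501}\right) = \frac{113}{2501}$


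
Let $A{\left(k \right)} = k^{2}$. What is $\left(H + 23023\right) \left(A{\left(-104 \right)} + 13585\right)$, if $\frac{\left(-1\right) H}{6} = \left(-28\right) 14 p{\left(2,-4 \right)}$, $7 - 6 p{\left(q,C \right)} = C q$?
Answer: $705262103$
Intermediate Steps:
$p{\left(q,C \right)} = \frac{7}{6} - \frac{C q}{6}$
$H = 5880$ ($H = - 6 \left(-28\right) 14 \left(\frac{7}{6} - \left(- \frac{2}{3}\right) 2\right) = - 6 \left(- 392 \left(\frac{7}{6} + \frac{4}{3}\right)\right) = - 6 \left(\left(-392\right) \frac{5}{2}\right) = \left(-6\right) \left(-980\right) = 5880$)
$\left(H + 23023\right) \left(A{\left(-104 \right)} + 13585\right) = \left(5880 + 23023\right) \left(\left(-104\right)^{2} + 13585\right) = 28903 \left(10816 + 13585\right) = 28903 \cdot 24401 = 705262103$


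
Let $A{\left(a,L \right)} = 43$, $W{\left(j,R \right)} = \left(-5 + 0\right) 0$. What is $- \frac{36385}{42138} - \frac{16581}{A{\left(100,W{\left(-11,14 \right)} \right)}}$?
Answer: $- \frac{700254733}{1811934} \approx -386.47$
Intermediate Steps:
$W{\left(j,R \right)} = 0$ ($W{\left(j,R \right)} = \left(-5\right) 0 = 0$)
$- \frac{36385}{42138} - \frac{16581}{A{\left(100,W{\left(-11,14 \right)} \right)}} = - \frac{36385}{42138} - \frac{16581}{43} = - \frac{700254733}{1811934}$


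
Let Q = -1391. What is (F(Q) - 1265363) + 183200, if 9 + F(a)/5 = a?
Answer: -1089163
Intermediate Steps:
F(a) = -45 + 5*a
(F(Q) - 1265363) + 183200 = ((-45 + 5*(-1391)) - 1265363) + 183200 = ((-45 - 6955) - 1265363) + 183200 = (-7000 - 1265363) + 183200 = -1272363 + 183200 = -1089163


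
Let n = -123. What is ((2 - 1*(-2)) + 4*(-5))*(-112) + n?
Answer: 1669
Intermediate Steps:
((2 - 1*(-2)) + 4*(-5))*(-112) + n = ((2 - 1*(-2)) + 4*(-5))*(-112) - 123 = ((2 + 2) - 20)*(-112) - 123 = (4 - 20)*(-112) - 123 = -16*(-112) - 123 = 1792 - 123 = 1669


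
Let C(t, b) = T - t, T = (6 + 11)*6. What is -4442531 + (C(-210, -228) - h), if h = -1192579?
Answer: -3249640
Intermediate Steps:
T = 102 (T = 17*6 = 102)
C(t, b) = 102 - t
-4442531 + (C(-210, -228) - h) = -4442531 + ((102 - 1*(-210)) - 1*(-1192579)) = -4442531 + ((102 + 210) + 1192579) = -4442531 + (312 + 1192579) = -4442531 + 1192891 = -3249640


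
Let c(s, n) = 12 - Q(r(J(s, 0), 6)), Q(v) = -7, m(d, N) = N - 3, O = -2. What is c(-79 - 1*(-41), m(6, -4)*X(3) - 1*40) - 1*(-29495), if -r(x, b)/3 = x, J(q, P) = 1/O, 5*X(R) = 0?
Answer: 29514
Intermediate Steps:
X(R) = 0 (X(R) = (⅕)*0 = 0)
J(q, P) = -½ (J(q, P) = 1/(-2) = -½)
r(x, b) = -3*x
m(d, N) = -3 + N
c(s, n) = 19 (c(s, n) = 12 - 1*(-7) = 12 + 7 = 19)
c(-79 - 1*(-41), m(6, -4)*X(3) - 1*40) - 1*(-29495) = 19 - 1*(-29495) = 19 + 29495 = 29514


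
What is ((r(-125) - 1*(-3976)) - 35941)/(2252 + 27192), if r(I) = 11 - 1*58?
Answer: -8003/7361 ≈ -1.0872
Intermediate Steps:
r(I) = -47 (r(I) = 11 - 58 = -47)
((r(-125) - 1*(-3976)) - 35941)/(2252 + 27192) = ((-47 - 1*(-3976)) - 35941)/(2252 + 27192) = ((-47 + 3976) - 35941)/29444 = (3929 - 35941)*(1/29444) = -32012*1/29444 = -8003/7361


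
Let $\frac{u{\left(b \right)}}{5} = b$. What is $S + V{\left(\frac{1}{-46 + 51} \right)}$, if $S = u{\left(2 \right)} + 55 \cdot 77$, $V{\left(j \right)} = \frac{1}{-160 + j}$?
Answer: $\frac{3391750}{799} \approx 4245.0$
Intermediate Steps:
$u{\left(b \right)} = 5 b$
$S = 4245$ ($S = 5 \cdot 2 + 55 \cdot 77 = 10 + 4235 = 4245$)
$S + V{\left(\frac{1}{-46 + 51} \right)} = 4245 + \frac{1}{-160 + \frac{1}{-46 + 51}} = 4245 + \frac{1}{-160 + \frac{1}{5}} = 4245 + \frac{1}{- \frac{799}{5}} = 4245 - \frac{5}{799} = \frac{3391750}{799}$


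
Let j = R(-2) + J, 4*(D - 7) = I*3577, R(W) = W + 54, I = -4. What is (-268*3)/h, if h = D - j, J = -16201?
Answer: -268/4193 ≈ -0.063916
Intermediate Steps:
R(W) = 54 + W
D = -3570 (D = 7 + (-4*3577)/4 = 7 + (1/4)*(-14308) = 7 - 3577 = -3570)
j = -16149 (j = (54 - 2) - 16201 = 52 - 16201 = -16149)
h = 12579 (h = -3570 - 1*(-16149) = -3570 + 16149 = 12579)
(-268*3)/h = -268*3/12579 = -804*1/12579 = -268/4193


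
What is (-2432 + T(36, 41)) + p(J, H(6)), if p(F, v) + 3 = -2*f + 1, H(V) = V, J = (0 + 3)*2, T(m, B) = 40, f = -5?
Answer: -2384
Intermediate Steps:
J = 6 (J = 3*2 = 6)
p(F, v) = 8 (p(F, v) = -3 + (-2*(-5) + 1) = -3 + (10 + 1) = -3 + 11 = 8)
(-2432 + T(36, 41)) + p(J, H(6)) = (-2432 + 40) + 8 = -2392 + 8 = -2384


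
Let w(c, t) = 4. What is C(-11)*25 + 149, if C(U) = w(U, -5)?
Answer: 249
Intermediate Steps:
C(U) = 4
C(-11)*25 + 149 = 4*25 + 149 = 100 + 149 = 249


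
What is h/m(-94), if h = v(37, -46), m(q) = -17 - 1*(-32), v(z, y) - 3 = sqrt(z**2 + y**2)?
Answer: 1/5 + sqrt(3485)/15 ≈ 4.1356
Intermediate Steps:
v(z, y) = 3 + sqrt(y**2 + z**2) (v(z, y) = 3 + sqrt(z**2 + y**2) = 3 + sqrt(y**2 + z**2))
m(q) = 15 (m(q) = -17 + 32 = 15)
h = 3 + sqrt(3485) (h = 3 + sqrt((-46)**2 + 37**2) = 3 + sqrt(2116 + 1369) = 3 + sqrt(3485) ≈ 62.034)
h/m(-94) = (3 + sqrt(3485))/15 = (3 + sqrt(3485))*(1/15) = 1/5 + sqrt(3485)/15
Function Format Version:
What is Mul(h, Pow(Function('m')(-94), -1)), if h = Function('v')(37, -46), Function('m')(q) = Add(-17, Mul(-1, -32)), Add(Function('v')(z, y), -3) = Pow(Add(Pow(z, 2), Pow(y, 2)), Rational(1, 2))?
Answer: Add(Rational(1, 5), Mul(Rational(1, 15), Pow(3485, Rational(1, 2)))) ≈ 4.1356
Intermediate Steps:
Function('v')(z, y) = Add(3, Pow(Add(Pow(y, 2), Pow(z, 2)), Rational(1, 2))) (Function('v')(z, y) = Add(3, Pow(Add(Pow(z, 2), Pow(y, 2)), Rational(1, 2))) = Add(3, Pow(Add(Pow(y, 2), Pow(z, 2)), Rational(1, 2))))
Function('m')(q) = 15 (Function('m')(q) = Add(-17, 32) = 15)
h = Add(3, Pow(3485, Rational(1, 2))) (h = Add(3, Pow(Add(Pow(-46, 2), Pow(37, 2)), Rational(1, 2))) = Add(3, Pow(Add(2116, 1369), Rational(1, 2))) = Add(3, Pow(3485, Rational(1, 2))) ≈ 62.034)
Mul(h, Pow(Function('m')(-94), -1)) = Mul(Add(3, Pow(3485, Rational(1, 2))), Pow(15, -1)) = Mul(Add(3, Pow(3485, Rational(1, 2))), Rational(1, 15)) = Add(Rational(1, 5), Mul(Rational(1, 15), Pow(3485, Rational(1, 2))))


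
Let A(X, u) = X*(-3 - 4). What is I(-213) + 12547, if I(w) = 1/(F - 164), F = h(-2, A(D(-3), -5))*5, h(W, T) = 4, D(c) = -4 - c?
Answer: 1806767/144 ≈ 12547.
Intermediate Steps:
A(X, u) = -7*X (A(X, u) = X*(-7) = -7*X)
F = 20 (F = 4*5 = 20)
I(w) = -1/144 (I(w) = 1/(20 - 164) = 1/(-144) = -1/144)
I(-213) + 12547 = -1/144 + 12547 = 1806767/144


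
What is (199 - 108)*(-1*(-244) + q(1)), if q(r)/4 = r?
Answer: 22568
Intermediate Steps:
q(r) = 4*r
(199 - 108)*(-1*(-244) + q(1)) = (199 - 108)*(-1*(-244) + 4*1) = 91*(244 + 4) = 91*248 = 22568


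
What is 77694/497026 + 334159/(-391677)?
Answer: -67827379148/97336826301 ≈ -0.69683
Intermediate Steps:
77694/497026 + 334159/(-391677) = 77694*(1/497026) + 334159*(-1/391677) = 38847/248513 - 334159/391677 = -67827379148/97336826301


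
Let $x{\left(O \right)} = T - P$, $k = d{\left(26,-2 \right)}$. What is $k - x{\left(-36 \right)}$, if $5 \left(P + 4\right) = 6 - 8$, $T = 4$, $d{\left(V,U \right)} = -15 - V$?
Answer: $- \frac{247}{5} \approx -49.4$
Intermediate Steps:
$k = -41$ ($k = -15 - 26 = -41$)
$P = - \frac{22}{5}$ ($P = -4 + \frac{6 - 8}{5} = -4 + \frac{1}{5} \left(-2\right) = -4 - \frac{2}{5} = - \frac{22}{5} \approx -4.4$)
$x{\left(O \right)} = \frac{42}{5}$ ($x{\left(O \right)} = 4 - - \frac{22}{5} = 4 + \frac{22}{5} = \frac{42}{5}$)
$k - x{\left(-36 \right)} = -41 - \frac{42}{5} = - \frac{247}{5}$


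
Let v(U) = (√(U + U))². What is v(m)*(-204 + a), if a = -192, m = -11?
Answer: 8712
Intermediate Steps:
v(U) = 2*U (v(U) = (√(2*U))² = (√2*√U)² = 2*U)
v(m)*(-204 + a) = (2*(-11))*(-204 - 192) = -22*(-396) = 8712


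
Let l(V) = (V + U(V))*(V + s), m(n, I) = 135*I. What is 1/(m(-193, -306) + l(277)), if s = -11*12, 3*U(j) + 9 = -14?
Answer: -3/6770 ≈ -0.00044313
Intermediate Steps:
U(j) = -23/3 (U(j) = -3 + (⅓)*(-14) = -3 - 14/3 = -23/3)
s = -132
l(V) = (-132 + V)*(-23/3 + V) (l(V) = (V - 23/3)*(V - 132) = (-23/3 + V)*(-132 + V) = (-132 + V)*(-23/3 + V))
1/(m(-193, -306) + l(277)) = 1/(135*(-306) + (1012 + 277² - 419/3*277)) = 1/(-41310 + (1012 + 76729 - 116063/3)) = 1/(-41310 + 117160/3) = 1/(-6770/3) = -3/6770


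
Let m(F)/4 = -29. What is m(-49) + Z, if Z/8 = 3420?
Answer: 27244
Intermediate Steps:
Z = 27360 (Z = 8*3420 = 27360)
m(F) = -116 (m(F) = 4*(-29) = -116)
m(-49) + Z = -116 + 27360 = 27244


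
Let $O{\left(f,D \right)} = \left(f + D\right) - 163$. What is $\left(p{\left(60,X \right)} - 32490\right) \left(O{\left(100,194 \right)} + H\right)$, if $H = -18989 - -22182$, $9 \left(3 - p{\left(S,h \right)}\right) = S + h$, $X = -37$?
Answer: $- \frac{323985848}{3} \approx -1.08 \cdot 10^{8}$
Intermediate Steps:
$O{\left(f,D \right)} = -163 + D + f$ ($O{\left(f,D \right)} = \left(D + f\right) - 163 = -163 + D + f$)
$p{\left(S,h \right)} = 3 - \frac{S}{9} - \frac{h}{9}$ ($p{\left(S,h \right)} = 3 - \frac{S + h}{9} = 3 - \left(\frac{S}{9} + \frac{h}{9}\right) = 3 - \frac{S}{9} - \frac{h}{9}$)
$H = 3193$ ($H = -18989 + 22182 = 3193$)
$\left(p{\left(60,X \right)} - 32490\right) \left(O{\left(100,194 \right)} + H\right) = \left(\left(3 - \frac{20}{3} - - \frac{37}{9}\right) - 32490\right) \left(\left(-163 + 194 + 100\right) + 3193\right) = \left(\left(3 - \frac{20}{3} + \frac{37}{9}\right) - 32490\right) \left(131 + 3193\right) = \left(\frac{4}{9} - 32490\right) 3324 = \left(- \frac{292406}{9}\right) 3324 = - \frac{323985848}{3}$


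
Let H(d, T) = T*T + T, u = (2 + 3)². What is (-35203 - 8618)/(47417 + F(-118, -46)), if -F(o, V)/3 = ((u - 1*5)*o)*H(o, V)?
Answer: -43821/14703017 ≈ -0.0029804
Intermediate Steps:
u = 25 (u = 5² = 25)
H(d, T) = T + T² (H(d, T) = T² + T = T + T²)
F(o, V) = -60*V*o*(1 + V) (F(o, V) = -3*(25 - 1*5)*o*V*(1 + V) = -3*(25 - 5)*o*V*(1 + V) = -3*20*o*V*(1 + V) = -60*V*o*(1 + V))
(-35203 - 8618)/(47417 + F(-118, -46)) = (-35203 - 8618)/(47417 - 60*(-46)*(-118)*(1 - 46)) = -43821/(47417 - 60*(-46)*(-118)*(-45)) = -43821/(47417 + 14655600) = -43821/14703017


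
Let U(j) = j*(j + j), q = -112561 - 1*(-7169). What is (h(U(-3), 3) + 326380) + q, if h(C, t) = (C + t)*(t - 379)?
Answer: 213092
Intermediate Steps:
q = -105392 (q = -112561 + 7169 = -105392)
U(j) = 2*j² (U(j) = j*(2*j) = 2*j²)
h(C, t) = (-379 + t)*(C + t) (h(C, t) = (C + t)*(-379 + t) = (-379 + t)*(C + t))
(h(U(-3), 3) + 326380) + q = ((3² - 758*(-3)² - 379*3 + (2*(-3)²)*3) + 326380) - 105392 = ((9 - 758*9 - 1137 + (2*9)*3) + 326380) - 105392 = ((9 - 379*18 - 1137 + 18*3) + 326380) - 105392 = ((9 - 6822 - 1137 + 54) + 326380) - 105392 = (-7896 + 326380) - 105392 = 318484 - 105392 = 213092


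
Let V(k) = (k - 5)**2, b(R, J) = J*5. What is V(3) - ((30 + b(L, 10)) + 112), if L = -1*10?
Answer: -188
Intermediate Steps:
L = -10
b(R, J) = 5*J
V(k) = (-5 + k)**2
V(3) - ((30 + b(L, 10)) + 112) = (-5 + 3)**2 - ((30 + 5*10) + 112) = (-2)**2 - ((30 + 50) + 112) = 4 - (80 + 112) = 4 - 1*192 = 4 - 192 = -188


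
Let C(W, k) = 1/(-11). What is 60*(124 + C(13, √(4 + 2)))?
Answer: 81780/11 ≈ 7434.5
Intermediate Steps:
C(W, k) = -1/11
60*(124 + C(13, √(4 + 2))) = 60*(124 - 1/11) = 60*(1363/11) = 81780/11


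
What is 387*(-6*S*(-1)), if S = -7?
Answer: -16254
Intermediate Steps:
387*(-6*S*(-1)) = 387*(-6*(-7)*(-1)) = 387*(42*(-1)) = 387*(-42) = -16254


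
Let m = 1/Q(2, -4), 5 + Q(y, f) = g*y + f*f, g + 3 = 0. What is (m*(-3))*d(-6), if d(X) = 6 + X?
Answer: 0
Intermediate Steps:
g = -3 (g = -3 + 0 = -3)
Q(y, f) = -5 + f² - 3*y (Q(y, f) = -5 + (-3*y + f*f) = -5 + (-3*y + f²) = -5 + (f² - 3*y) = -5 + f² - 3*y)
m = ⅕ (m = 1/(-5 + (-4)² - 3*2) = 1/(-5 + 16 - 6) = 1/5 = ⅕ ≈ 0.20000)
(m*(-3))*d(-6) = ((⅕)*(-3))*(6 - 6) = -⅗*0 = 0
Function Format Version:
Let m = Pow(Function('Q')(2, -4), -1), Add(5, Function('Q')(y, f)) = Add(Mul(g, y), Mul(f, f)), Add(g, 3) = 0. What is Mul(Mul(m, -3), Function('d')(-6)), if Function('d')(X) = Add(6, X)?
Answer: 0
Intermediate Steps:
g = -3 (g = Add(-3, 0) = -3)
Function('Q')(y, f) = Add(-5, Pow(f, 2), Mul(-3, y)) (Function('Q')(y, f) = Add(-5, Add(Mul(-3, y), Mul(f, f))) = Add(-5, Add(Mul(-3, y), Pow(f, 2))) = Add(-5, Add(Pow(f, 2), Mul(-3, y))) = Add(-5, Pow(f, 2), Mul(-3, y)))
m = Rational(1, 5) (m = Pow(Add(-5, Pow(-4, 2), Mul(-3, 2)), -1) = Pow(Add(-5, 16, -6), -1) = Pow(5, -1) = Rational(1, 5) ≈ 0.20000)
Mul(Mul(m, -3), Function('d')(-6)) = Mul(Mul(Rational(1, 5), -3), Add(6, -6)) = Mul(Rational(-3, 5), 0) = 0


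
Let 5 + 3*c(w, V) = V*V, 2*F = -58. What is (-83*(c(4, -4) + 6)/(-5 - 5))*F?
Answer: -69803/30 ≈ -2326.8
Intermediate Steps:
F = -29 (F = (1/2)*(-58) = -29)
c(w, V) = -5/3 + V**2/3 (c(w, V) = -5/3 + (V*V)/3 = -5/3 + V**2/3)
(-83*(c(4, -4) + 6)/(-5 - 5))*F = -83*((-5/3 + (1/3)*(-4)**2) + 6)/(-5 - 5)*(-29) = -83*((-5/3 + (1/3)*16) + 6)/(-10)*(-29) = -83*((-5/3 + 16/3) + 6)*(-1)/10*(-29) = -83*(11/3 + 6)*(-1)/10*(-29) = -2407*(-1)/(3*10)*(-29) = -83*(-29/30)*(-29) = (2407/30)*(-29) = -69803/30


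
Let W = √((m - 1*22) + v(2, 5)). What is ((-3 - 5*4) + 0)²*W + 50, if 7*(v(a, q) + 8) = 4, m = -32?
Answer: 50 + 529*I*√3010/7 ≈ 50.0 + 4146.1*I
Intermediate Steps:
v(a, q) = -52/7 (v(a, q) = -8 + (⅐)*4 = -8 + 4/7 = -52/7)
W = I*√3010/7 (W = √((-32 - 1*22) - 52/7) = √((-32 - 22) - 52/7) = √(-54 - 52/7) = √(-430/7) = I*√3010/7 ≈ 7.8376*I)
((-3 - 5*4) + 0)²*W + 50 = ((-3 - 5*4) + 0)²*(I*√3010/7) + 50 = ((-3 - 20) + 0)²*(I*√3010/7) + 50 = (-23 + 0)²*(I*√3010/7) + 50 = (-23)²*(I*√3010/7) + 50 = 529*(I*√3010/7) + 50 = 529*I*√3010/7 + 50 = 50 + 529*I*√3010/7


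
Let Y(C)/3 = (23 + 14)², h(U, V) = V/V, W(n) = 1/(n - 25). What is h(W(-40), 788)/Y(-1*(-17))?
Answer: 1/4107 ≈ 0.00024349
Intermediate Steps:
W(n) = 1/(-25 + n)
h(U, V) = 1
Y(C) = 4107 (Y(C) = 3*(23 + 14)² = 3*37² = 3*1369 = 4107)
h(W(-40), 788)/Y(-1*(-17)) = 1/4107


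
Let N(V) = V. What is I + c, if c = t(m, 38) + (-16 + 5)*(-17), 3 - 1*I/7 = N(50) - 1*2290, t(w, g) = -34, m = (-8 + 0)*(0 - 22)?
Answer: 15854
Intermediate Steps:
m = 176 (m = -8*(-22) = 176)
I = 15701 (I = 21 - 7*(50 - 1*2290) = 21 - 7*(50 - 2290) = 21 - 7*(-2240) = 21 + 15680 = 15701)
c = 153 (c = -34 + (-16 + 5)*(-17) = -34 - 11*(-17) = -34 + 187 = 153)
I + c = 15701 + 153 = 15854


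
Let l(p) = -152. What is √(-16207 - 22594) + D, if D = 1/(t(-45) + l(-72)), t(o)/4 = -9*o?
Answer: 1/1468 + I*√38801 ≈ 0.0006812 + 196.98*I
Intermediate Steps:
t(o) = -36*o (t(o) = 4*(-9*o) = -36*o)
D = 1/1468 (D = 1/(-36*(-45) - 152) = 1/(1620 - 152) = 1/1468 ≈ 0.00068120)
√(-16207 - 22594) + D = √(-16207 - 22594) + 1/1468 = √(-38801) + 1/1468 = I*√38801 + 1/1468 = 1/1468 + I*√38801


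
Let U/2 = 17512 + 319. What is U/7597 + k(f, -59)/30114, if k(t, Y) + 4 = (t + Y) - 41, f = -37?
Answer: 357618097/76258686 ≈ 4.6895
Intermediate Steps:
U = 35662 (U = 2*(17512 + 319) = 2*17831 = 35662)
k(t, Y) = -45 + Y + t (k(t, Y) = -4 + ((t + Y) - 41) = -4 + ((Y + t) - 41) = -4 + (-41 + Y + t) = -45 + Y + t)
U/7597 + k(f, -59)/30114 = 35662/7597 + (-45 - 59 - 37)/30114 = 35662*(1/7597) - 141*1/30114 = 35662/7597 - 47/10038 = 357618097/76258686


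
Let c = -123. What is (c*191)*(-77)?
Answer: 1808961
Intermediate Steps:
(c*191)*(-77) = -123*191*(-77) = -23493*(-77) = 1808961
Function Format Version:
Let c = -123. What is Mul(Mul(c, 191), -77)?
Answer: 1808961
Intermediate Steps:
Mul(Mul(c, 191), -77) = Mul(Mul(-123, 191), -77) = Mul(-23493, -77) = 1808961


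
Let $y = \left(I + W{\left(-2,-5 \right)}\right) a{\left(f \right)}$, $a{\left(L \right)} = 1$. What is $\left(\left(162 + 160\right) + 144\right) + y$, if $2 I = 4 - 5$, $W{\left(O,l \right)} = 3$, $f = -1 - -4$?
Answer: $\frac{937}{2} \approx 468.5$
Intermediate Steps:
$f = 3$ ($f = -1 + 4 = 3$)
$I = - \frac{1}{2}$ ($I = \frac{4 - 5}{2} = \frac{1}{2} \left(-1\right) = - \frac{1}{2} \approx -0.5$)
$y = \frac{5}{2}$ ($y = \left(- \frac{1}{2} + 3\right) 1 = \frac{5}{2} \cdot 1 = \frac{5}{2} \approx 2.5$)
$\left(\left(162 + 160\right) + 144\right) + y = \left(\left(162 + 160\right) + 144\right) + \frac{5}{2} = \left(322 + 144\right) + \frac{5}{2} = 466 + \frac{5}{2} = \frac{937}{2}$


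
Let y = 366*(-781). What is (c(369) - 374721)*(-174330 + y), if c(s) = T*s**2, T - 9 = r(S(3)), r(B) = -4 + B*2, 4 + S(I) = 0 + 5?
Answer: -266168559456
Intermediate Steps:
S(I) = 1 (S(I) = -4 + (0 + 5) = -4 + 5 = 1)
r(B) = -4 + 2*B
y = -285846
T = 7 (T = 9 + (-4 + 2*1) = 9 + (-4 + 2) = 9 - 2 = 7)
c(s) = 7*s**2
(c(369) - 374721)*(-174330 + y) = (7*369**2 - 374721)*(-174330 - 285846) = (7*136161 - 374721)*(-460176) = (953127 - 374721)*(-460176) = 578406*(-460176) = -266168559456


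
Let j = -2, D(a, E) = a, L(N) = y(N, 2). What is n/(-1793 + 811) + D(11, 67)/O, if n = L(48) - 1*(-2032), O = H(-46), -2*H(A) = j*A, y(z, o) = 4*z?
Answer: -56553/22586 ≈ -2.5039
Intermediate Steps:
L(N) = 4*N
H(A) = A (H(A) = -(-1)*A = A)
O = -46
n = 2224 (n = 4*48 - 1*(-2032) = 192 + 2032 = 2224)
n/(-1793 + 811) + D(11, 67)/O = 2224/(-1793 + 811) + 11/(-46) = 2224/(-982) + 11*(-1/46) = 2224*(-1/982) - 11/46 = -1112/491 - 11/46 = -56553/22586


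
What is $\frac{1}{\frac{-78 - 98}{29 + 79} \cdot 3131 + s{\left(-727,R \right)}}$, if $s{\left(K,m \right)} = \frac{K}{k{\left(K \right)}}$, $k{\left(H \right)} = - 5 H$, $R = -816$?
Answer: $- \frac{135}{688847} \approx -0.00019598$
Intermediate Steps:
$s{\left(K,m \right)} = - \frac{1}{5}$ ($s{\left(K,m \right)} = \frac{K}{\left(-5\right) K} = K \left(- \frac{1}{5 K}\right) = - \frac{1}{5}$)
$\frac{1}{\frac{-78 - 98}{29 + 79} \cdot 3131 + s{\left(-727,R \right)}} = \frac{1}{\frac{-78 - 98}{29 + 79} \cdot 3131 - \frac{1}{5}} = \frac{1}{- \frac{176}{108} \cdot 3131 - \frac{1}{5}} = \frac{1}{\left(-176\right) \frac{1}{108} \cdot 3131 - \frac{1}{5}} = \frac{1}{\left(- \frac{44}{27}\right) 3131 - \frac{1}{5}} = \frac{1}{- \frac{137764}{27} - \frac{1}{5}} = \frac{1}{- \frac{688847}{135}} = - \frac{135}{688847}$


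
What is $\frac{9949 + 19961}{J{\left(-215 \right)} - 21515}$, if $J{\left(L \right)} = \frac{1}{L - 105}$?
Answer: $- \frac{9571200}{6884801} \approx -1.3902$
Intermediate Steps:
$J{\left(L \right)} = \frac{1}{-105 + L}$
$\frac{9949 + 19961}{J{\left(-215 \right)} - 21515} = \frac{9949 + 19961}{\frac{1}{-105 - 215} - 21515} = \frac{29910}{\frac{1}{-320} - 21515} = \frac{29910}{- \frac{1}{320} - 21515} = \frac{29910}{- \frac{6884801}{320}} = 29910 \left(- \frac{320}{6884801}\right) = - \frac{9571200}{6884801}$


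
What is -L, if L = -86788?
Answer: 86788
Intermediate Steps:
-L = -1*(-86788) = 86788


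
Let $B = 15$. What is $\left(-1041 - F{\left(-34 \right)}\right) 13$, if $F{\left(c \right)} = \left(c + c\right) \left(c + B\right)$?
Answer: $-30329$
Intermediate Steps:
$F{\left(c \right)} = 2 c \left(15 + c\right)$ ($F{\left(c \right)} = \left(c + c\right) \left(c + 15\right) = 2 c \left(15 + c\right)$)
$\left(-1041 - F{\left(-34 \right)}\right) 13 = \left(-1041 - 2 \left(-34\right) \left(15 - 34\right)\right) 13 = \left(-1041 - 2 \left(-34\right) \left(-19\right)\right) 13 = \left(-1041 - 1292\right) 13 = \left(-2333\right) 13 = -30329$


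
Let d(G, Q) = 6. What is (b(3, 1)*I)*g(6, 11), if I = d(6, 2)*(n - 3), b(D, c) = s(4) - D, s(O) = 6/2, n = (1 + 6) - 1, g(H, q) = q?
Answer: 0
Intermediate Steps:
n = 6 (n = 7 - 1 = 6)
s(O) = 3 (s(O) = 6*(½) = 3)
b(D, c) = 3 - D
I = 18 (I = 6*(6 - 3) = 6*3 = 18)
(b(3, 1)*I)*g(6, 11) = ((3 - 1*3)*18)*11 = ((3 - 3)*18)*11 = (0*18)*11 = 0*11 = 0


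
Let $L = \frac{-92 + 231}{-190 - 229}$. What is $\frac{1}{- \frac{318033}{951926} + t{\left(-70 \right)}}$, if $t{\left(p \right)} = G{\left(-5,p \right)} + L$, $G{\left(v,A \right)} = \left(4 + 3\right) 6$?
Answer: $\frac{398856994}{16486420207} \approx 0.024193$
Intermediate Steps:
$L = - \frac{139}{419}$ ($L = \frac{139}{-419} = 139 \left(- \frac{1}{419}\right) = - \frac{139}{419} \approx -0.33174$)
$G{\left(v,A \right)} = 42$ ($G{\left(v,A \right)} = 7 \cdot 6 = 42$)
$t{\left(p \right)} = \frac{17459}{419}$ ($t{\left(p \right)} = 42 - \frac{139}{419} = \frac{17459}{419}$)
$\frac{1}{- \frac{318033}{951926} + t{\left(-70 \right)}} = \frac{1}{- \frac{318033}{951926} + \frac{17459}{419}} = \frac{1}{\frac{16486420207}{398856994}} = \frac{398856994}{16486420207}$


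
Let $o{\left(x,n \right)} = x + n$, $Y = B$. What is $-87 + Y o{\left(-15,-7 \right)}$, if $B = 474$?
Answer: $-10515$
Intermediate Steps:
$Y = 474$
$o{\left(x,n \right)} = n + x$
$-87 + Y o{\left(-15,-7 \right)} = -87 + 474 \left(-7 - 15\right) = -87 + 474 \left(-22\right) = -87 - 10428 = -10515$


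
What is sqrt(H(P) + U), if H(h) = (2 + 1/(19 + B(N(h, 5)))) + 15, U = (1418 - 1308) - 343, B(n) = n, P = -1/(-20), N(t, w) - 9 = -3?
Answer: I*sqrt(5399)/5 ≈ 14.696*I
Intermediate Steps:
N(t, w) = 6 (N(t, w) = 9 - 3 = 6)
P = 1/20 (P = -1*(-1/20) = 1/20 ≈ 0.050000)
U = -233 (U = 110 - 343 = -233)
H(h) = 426/25 (H(h) = (2 + 1/(19 + 6)) + 15 = (2 + 1/25) + 15 = 51/25 + 15 = 426/25)
sqrt(H(P) + U) = sqrt(426/25 - 233) = sqrt(-5399/25) = I*sqrt(5399)/5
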